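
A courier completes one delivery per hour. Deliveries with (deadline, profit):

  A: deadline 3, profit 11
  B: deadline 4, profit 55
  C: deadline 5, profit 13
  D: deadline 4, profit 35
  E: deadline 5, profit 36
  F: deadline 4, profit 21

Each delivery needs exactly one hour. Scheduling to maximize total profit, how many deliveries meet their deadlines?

Sort by profit descending; place each in the latest free slot ≤ its deadline.
By profit: B(d4,55), E(d5,36), D(d4,35), F(d4,21), C(d5,13), A(d3,11)
B→slot 4; E→slot 5; D→slot 3; F→slot 2; C→slot 1; A skipped.
5 of 6 scheduled.

5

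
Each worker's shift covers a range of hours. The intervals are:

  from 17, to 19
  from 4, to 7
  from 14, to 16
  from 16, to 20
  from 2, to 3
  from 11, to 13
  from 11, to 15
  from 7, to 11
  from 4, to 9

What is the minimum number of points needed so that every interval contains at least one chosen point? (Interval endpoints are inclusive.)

By right end: [2,3]  [4,7]  [4,9]  [7,11]  [11,13]  [11,15]  [14,16]  [17,19]  [16,20]
[2,3] uncovered → point at 3; [4,7] uncovered → point at 7; [11,13] uncovered → point at 13; [14,16] uncovered → point at 16; [17,19] uncovered → point at 19.
Points: 3, 7, 13, 16, 19 (5 total).

5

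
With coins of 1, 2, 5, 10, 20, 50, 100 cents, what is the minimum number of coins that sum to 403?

Use the largest denomination that fits, subtract, and repeat.
403 − 4×100→3 − 1×2→1 − 1×1→0
Total coins = 4 + 1 + 1 = 6

6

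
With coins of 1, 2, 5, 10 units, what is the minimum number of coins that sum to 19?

4

19 = 1×10 + 1×5 + 2×2
Total coins = 1 + 1 + 2 = 4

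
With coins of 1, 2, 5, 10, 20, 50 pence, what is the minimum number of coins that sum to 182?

6

Use the largest denomination that fits, subtract, and repeat.
182 − 3×50→32 − 1×20→12 − 1×10→2 − 1×2→0
Total coins = 3 + 1 + 1 + 1 = 6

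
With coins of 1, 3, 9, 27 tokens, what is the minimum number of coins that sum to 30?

2

Greedy: take as many of the largest coin as possible, then repeat with the remainder.
30 = 1×27 + 1×3
Total coins = 1 + 1 = 2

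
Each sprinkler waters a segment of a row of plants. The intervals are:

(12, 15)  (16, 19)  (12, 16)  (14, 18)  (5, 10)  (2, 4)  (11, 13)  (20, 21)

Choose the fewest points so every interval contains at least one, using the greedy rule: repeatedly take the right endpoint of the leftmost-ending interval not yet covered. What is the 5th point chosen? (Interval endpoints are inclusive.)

21

By right end: [2,4]  [5,10]  [11,13]  [12,15]  [12,16]  [14,18]  [16,19]  [20,21]
[2,4] uncovered → point at 4; [5,10] uncovered → point at 10; [11,13] uncovered → point at 13; [14,18] uncovered → point at 18; [20,21] uncovered → point at 21.
Points: 4, 10, 13, 18, 21 (5 total).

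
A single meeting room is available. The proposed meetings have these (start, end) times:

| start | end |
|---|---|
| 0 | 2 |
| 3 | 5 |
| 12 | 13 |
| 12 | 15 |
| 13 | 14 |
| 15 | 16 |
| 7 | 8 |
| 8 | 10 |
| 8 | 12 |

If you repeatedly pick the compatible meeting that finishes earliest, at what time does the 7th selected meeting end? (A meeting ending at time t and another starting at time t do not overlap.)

Sorted by end: (0,2)  (3,5)  (7,8)  (8,10)  (8,12)  (12,13)  (13,14)  (12,15)  (15,16)
take (0,2); take (3,5); take (7,8); take (8,10); take (12,13); take (13,14); take (15,16).
Selected: (0,2) (3,5) (7,8) (8,10) (12,13) (13,14) (15,16)

16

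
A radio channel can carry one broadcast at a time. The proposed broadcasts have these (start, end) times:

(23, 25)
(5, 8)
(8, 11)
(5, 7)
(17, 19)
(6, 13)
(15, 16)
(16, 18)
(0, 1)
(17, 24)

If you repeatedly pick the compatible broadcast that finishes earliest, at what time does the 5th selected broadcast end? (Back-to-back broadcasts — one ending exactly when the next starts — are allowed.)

18

Sorted by end: (0,1)  (5,7)  (5,8)  (8,11)  (6,13)  (15,16)  (16,18)  (17,19)  (17,24)  (23,25)
take (0,1); take (5,7); skip (5,8); take (8,11); take (15,16); take (16,18); take (23,25).
Selected: (0,1) (5,7) (8,11) (15,16) (16,18) (23,25)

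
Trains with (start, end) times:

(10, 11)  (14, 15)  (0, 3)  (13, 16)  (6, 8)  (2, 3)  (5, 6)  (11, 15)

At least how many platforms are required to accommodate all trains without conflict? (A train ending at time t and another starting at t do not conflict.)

3

Events (time:±→running): 0:+→1 2:+→2 3:-→1 3:-→0 5:+→1 6:-→0 6:+→1 8:-→0 10:+→1 11:-→0 11:+→1 13:+→2 14:+→3 … peak 3.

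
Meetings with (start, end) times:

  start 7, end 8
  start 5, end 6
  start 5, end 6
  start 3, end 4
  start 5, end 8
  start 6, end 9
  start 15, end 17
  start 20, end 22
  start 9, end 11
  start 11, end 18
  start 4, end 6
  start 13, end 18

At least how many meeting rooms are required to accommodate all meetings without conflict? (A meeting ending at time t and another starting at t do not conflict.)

4

starts: [3, 4, 5, 5, 5, 6, 7, 9, 11, 13, 15, 20]
ends:   [4, 6, 6, 6, 8, 8, 9, 11, 17, 18, 18, 22]
s3→1 e4→0 s4→1 s5→2 s5→3 s5→4  — peak 4.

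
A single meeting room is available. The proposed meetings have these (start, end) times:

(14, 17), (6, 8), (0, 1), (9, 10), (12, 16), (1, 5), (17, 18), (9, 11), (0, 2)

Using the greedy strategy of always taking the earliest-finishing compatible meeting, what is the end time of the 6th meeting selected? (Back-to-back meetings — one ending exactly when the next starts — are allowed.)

Order by finish time; keep every interval that doesn't clash with the previous kept one.
By end time: (0,1), (0,2), (1,5), (6,8), (9,10), (9,11), (12,16), (14,17), (17,18).
Pick (0,1); next start ≥ 1 → (1,5); next start ≥ 5 → (6,8); next start ≥ 8 → (9,10); next start ≥ 10 → (12,16); next start ≥ 16 → (17,18).
Selected: (0,1) (1,5) (6,8) (9,10) (12,16) (17,18)

18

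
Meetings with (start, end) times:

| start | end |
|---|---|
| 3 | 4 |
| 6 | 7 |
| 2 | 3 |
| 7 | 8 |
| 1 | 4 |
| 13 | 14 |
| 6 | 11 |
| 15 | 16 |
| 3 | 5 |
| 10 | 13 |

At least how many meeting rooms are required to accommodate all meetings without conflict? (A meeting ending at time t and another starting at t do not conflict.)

3

The answer is the maximum number of intervals overlapping at any instant.
Events (time:±→running): 1:+→1 2:+→2 3:-→1 3:+→2 3:+→3 … peak 3.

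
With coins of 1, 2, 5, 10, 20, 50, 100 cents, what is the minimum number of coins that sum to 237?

237 − 2×100→37 − 1×20→17 − 1×10→7 − 1×5→2 − 1×2→0
Total coins = 2 + 1 + 1 + 1 + 1 = 6

6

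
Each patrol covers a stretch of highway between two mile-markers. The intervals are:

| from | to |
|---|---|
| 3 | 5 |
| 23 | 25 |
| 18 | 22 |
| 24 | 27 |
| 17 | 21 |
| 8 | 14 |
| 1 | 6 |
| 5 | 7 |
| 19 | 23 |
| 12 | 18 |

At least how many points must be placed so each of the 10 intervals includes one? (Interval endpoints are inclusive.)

4

Sort by right endpoint; whenever an interval is uncovered, place a point at its right end.
By right end: [3,5]  [1,6]  [5,7]  [8,14]  [12,18]  [17,21]  [18,22]  [19,23]  [23,25]  [24,27]
[3,5] uncovered → point at 5; [8,14] uncovered → point at 14; [17,21] uncovered → point at 21; [23,25] uncovered → point at 25.
Points: 5, 14, 21, 25 (4 total).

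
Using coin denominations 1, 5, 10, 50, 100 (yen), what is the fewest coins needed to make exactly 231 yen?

Greedy: take as many of the largest coin as possible, then repeat with the remainder.
231 − 2×100→31 − 3×10→1 − 1×1→0
Total coins = 2 + 3 + 1 = 6

6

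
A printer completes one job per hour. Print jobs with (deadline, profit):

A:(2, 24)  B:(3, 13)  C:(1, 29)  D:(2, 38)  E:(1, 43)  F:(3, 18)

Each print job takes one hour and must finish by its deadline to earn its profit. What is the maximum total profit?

Take jobs in profit order; each goes to the latest open slot no later than its deadline.
By profit: E(d1,43), D(d2,38), C(d1,29), A(d2,24), F(d3,18), B(d3,13)
E→slot 1; D→slot 2; C skipped; A skipped; F→slot 3; B skipped.
Profit = 43 + 38 + 18 = 99

99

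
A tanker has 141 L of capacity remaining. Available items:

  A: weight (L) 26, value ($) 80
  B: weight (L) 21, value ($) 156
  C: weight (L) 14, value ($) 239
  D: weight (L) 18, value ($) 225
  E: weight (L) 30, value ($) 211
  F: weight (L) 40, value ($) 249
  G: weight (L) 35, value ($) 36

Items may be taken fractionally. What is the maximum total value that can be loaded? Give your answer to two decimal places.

1135.38

Sort by value per unit weight and fill in that order.
Order: C (239/14=17.07) > D (225/18=12.50) > B (156/21=7.43) > E (211/30=7.03) > F (249/40=6.22) > A (80/26=3.08) > G (36/35=1.03)
Fill: take C (14 @ 239) → take D (18 @ 225) → take B (21 @ 156) → take E (30 @ 211) → take F (40 @ 249) → take 18/26 of A → 55.38; 141/141 used.
Total value = 1135.38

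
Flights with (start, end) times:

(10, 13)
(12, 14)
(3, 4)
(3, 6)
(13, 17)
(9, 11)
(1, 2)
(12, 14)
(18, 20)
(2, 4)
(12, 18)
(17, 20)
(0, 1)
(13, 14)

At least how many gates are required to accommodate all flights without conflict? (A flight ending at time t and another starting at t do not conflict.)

Count concurrent intervals with a sweep; the peak is the room count.
starts: [0, 1, 2, 3, 3, 9, 10, 12, 12, 12, 13, 13, 17, 18]
ends:   [1, 2, 4, 4, 6, 11, 13, 14, 14, 14, 17, 18, 20, 20]
s0→1 e1→0 s1→1 e2→0 s2→1 s3→2 s3→3 e4→2 e4→1 e6→0 s9→1 s10→2 e11→1 s12→2 s12→3 s12→4 e13→3 s13→4 s13→5  — peak 5.

5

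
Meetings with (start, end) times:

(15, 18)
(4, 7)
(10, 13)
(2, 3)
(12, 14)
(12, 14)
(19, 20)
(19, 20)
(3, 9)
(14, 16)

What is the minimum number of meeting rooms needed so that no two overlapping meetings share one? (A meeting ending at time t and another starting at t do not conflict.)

Count concurrent intervals with a sweep; the peak is the room count.
Events (time:±→running): 2:+→1 3:-→0 3:+→1 4:+→2 7:-→1 9:-→0 10:+→1 12:+→2 12:+→3 … peak 3.

3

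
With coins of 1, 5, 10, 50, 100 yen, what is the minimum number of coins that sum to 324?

324 − 3×100→24 − 2×10→4 − 4×1→0
Total coins = 3 + 2 + 4 = 9

9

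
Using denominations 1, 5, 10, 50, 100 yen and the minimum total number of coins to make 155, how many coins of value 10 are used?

0

Use the largest denomination that fits, subtract, and repeat.
155 − 1×100→55 − 1×50→5 − 1×5→0
Count of 10: 0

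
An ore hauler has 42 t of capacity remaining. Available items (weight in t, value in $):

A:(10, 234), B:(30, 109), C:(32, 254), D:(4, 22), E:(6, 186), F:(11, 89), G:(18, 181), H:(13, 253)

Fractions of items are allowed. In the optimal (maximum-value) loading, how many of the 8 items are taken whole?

3

Greedy by value/weight ratio, highest first.
Ratios (sorted): E 31.00, A 23.40, H 19.46, G 10.06, F 8.09, C 7.94, D 5.50, B 3.63
take E (6 @ 186); take A (10 @ 234); take H (13 @ 253); take 13/18 of G → 130.72. Capacity used 42/42.
3 item(s) taken whole; one partial (take 13/18 of G).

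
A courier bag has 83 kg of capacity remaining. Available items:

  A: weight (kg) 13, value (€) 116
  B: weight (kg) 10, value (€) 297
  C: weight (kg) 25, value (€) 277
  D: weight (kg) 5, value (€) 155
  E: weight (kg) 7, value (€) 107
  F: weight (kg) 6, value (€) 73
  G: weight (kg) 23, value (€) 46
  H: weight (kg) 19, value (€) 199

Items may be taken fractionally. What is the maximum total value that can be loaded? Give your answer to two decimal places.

Greedy by value/weight ratio, highest first.
Ratios (sorted): D 31.00, B 29.70, E 15.29, F 12.17, C 11.08, H 10.47, A 8.92, G 2.00
take D (5 @ 155); take B (10 @ 297); take E (7 @ 107); take F (6 @ 73); take C (25 @ 277); take H (19 @ 199); take 11/13 of A → 98.15. Capacity used 83/83.
Total value = 1206.15

1206.15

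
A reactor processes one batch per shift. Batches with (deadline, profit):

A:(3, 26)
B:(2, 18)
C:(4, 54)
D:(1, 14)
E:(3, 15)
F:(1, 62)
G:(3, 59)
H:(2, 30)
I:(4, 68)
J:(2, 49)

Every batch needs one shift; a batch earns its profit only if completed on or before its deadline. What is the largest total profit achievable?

Take jobs in profit order; each goes to the latest open slot no later than its deadline.
Profit order: I=68 F=62 G=59 C=54 J=49 H=30 A=26 B=18 E=15 D=14
Assign: I→slot 4, F→slot 1, G→slot 3, C→slot 2, J skipped, H skipped, A skipped, B skipped, E skipped, D skipped.
Slots: [1:F] [2:C] [3:G] [4:I]
Profit = 62 + 54 + 59 + 68 = 243

243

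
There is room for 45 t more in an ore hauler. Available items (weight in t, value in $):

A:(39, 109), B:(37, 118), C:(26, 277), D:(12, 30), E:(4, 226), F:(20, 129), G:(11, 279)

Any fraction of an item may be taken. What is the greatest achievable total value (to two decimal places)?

807.80

Ratios (sorted): E 56.50, G 25.36, C 10.65, F 6.45, B 3.19, A 2.79, D 2.50
take E (4 @ 226); take G (11 @ 279); take C (26 @ 277); take 4/20 of F → 25.80. Capacity used 45/45.
Total value = 807.80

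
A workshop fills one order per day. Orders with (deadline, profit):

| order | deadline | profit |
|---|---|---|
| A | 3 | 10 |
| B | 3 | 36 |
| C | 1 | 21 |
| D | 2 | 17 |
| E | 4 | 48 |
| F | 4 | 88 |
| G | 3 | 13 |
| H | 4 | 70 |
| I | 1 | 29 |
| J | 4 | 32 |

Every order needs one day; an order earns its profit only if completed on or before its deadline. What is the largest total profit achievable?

Sort by profit descending; place each in the latest free slot ≤ its deadline.
By profit: F(d4,88), H(d4,70), E(d4,48), B(d3,36), J(d4,32), I(d1,29), C(d1,21), D(d2,17), G(d3,13), A(d3,10)
F→slot 4; H→slot 3; E→slot 2; B→slot 1; J skipped; I skipped; C skipped; D skipped; G skipped; A skipped.
Profit = 36 + 48 + 70 + 88 = 242

242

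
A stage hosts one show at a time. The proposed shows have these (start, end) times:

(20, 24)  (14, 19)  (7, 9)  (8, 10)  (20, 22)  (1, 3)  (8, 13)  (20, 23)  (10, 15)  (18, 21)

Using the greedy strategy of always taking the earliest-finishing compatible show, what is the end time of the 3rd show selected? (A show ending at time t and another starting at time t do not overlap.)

15

Sorted by end: (1,3)  (7,9)  (8,10)  (8,13)  (10,15)  (14,19)  (18,21)  (20,22)  (20,23)  (20,24)
take (1,3); take (7,9); skip (8,13); take (10,15); take (18,21); skip (20,24).
Selected: (1,3) (7,9) (10,15) (18,21)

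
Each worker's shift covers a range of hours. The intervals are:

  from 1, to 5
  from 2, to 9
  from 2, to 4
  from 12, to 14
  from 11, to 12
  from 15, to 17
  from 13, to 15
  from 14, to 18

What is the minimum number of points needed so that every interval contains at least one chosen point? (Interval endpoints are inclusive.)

Process intervals by earliest right end; each time one isn't hit yet, stab at its right endpoint.
By right end: [2,4]  [1,5]  [2,9]  [11,12]  [12,14]  [13,15]  [15,17]  [14,18]
[2,4] uncovered → point at 4; [11,12] uncovered → point at 12; [13,15] uncovered → point at 15.
Points: 4, 12, 15 (3 total).

3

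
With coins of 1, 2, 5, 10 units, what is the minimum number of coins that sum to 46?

6

Use the largest denomination that fits, subtract, and repeat.
46 − 4×10→6 − 1×5→1 − 1×1→0
Total coins = 4 + 1 + 1 = 6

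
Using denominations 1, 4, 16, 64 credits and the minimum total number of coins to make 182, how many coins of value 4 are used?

1

182 = 2×64 + 3×16 + 1×4 + 2×1
Count of 4: 1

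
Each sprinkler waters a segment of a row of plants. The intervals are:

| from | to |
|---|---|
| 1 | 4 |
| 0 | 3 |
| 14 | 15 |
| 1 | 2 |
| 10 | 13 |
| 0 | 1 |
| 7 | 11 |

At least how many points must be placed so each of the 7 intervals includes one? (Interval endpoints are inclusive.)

Sort by right endpoint; whenever an interval is uncovered, place a point at its right end.
By right end: [0,1]  [1,2]  [0,3]  [1,4]  [7,11]  [10,13]  [14,15]
[0,1] uncovered → point at 1; [7,11] uncovered → point at 11; [14,15] uncovered → point at 15.
Points: 1, 11, 15 (3 total).

3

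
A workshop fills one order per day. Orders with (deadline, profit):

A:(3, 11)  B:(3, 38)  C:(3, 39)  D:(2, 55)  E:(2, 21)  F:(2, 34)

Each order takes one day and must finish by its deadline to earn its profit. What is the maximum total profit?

Take jobs in profit order; each goes to the latest open slot no later than its deadline.
Profit order: D=55 C=39 B=38 F=34 E=21 A=11
Assign: D→slot 2, C→slot 3, B→slot 1, F skipped, E skipped, A skipped.
Slots: [1:B] [2:D] [3:C]
Profit = 38 + 55 + 39 = 132

132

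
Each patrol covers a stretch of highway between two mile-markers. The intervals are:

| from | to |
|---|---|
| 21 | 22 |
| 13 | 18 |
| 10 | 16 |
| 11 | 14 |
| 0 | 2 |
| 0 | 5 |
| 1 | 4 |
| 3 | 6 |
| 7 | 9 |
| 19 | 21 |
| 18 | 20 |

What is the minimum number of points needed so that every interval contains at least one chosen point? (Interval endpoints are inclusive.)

Sort by right endpoint; whenever an interval is uncovered, place a point at its right end.
By right end: [0,2]  [1,4]  [0,5]  [3,6]  [7,9]  [11,14]  [10,16]  [13,18]  [18,20]  [19,21]  [21,22]
[0,2] uncovered → point at 2; [3,6] uncovered → point at 6; [7,9] uncovered → point at 9; [11,14] uncovered → point at 14; [18,20] uncovered → point at 20; [21,22] uncovered → point at 22.
Points: 2, 6, 9, 14, 20, 22 (6 total).

6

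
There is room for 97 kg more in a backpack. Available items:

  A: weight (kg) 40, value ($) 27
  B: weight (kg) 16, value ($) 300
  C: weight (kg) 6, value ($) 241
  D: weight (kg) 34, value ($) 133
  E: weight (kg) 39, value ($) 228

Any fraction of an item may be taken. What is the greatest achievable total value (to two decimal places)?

903.35

Sort by value per unit weight and fill in that order.
Order: C (241/6=40.17) > B (300/16=18.75) > E (228/39=5.85) > D (133/34=3.91) > A (27/40=0.68)
Fill: take C (6 @ 241) → take B (16 @ 300) → take E (39 @ 228) → take D (34 @ 133) → take 2/40 of A → 1.35; 97/97 used.
Total value = 903.35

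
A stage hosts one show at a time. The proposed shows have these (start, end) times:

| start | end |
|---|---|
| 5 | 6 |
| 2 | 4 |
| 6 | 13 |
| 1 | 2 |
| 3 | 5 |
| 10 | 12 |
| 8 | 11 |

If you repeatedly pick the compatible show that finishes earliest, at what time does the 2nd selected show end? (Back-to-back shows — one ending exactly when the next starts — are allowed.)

Sorted by end: (1,2)  (2,4)  (3,5)  (5,6)  (8,11)  (10,12)  (6,13)
take (1,2); take (2,4); skip (3,5); take (5,6); take (8,11).
Selected: (1,2) (2,4) (5,6) (8,11)

4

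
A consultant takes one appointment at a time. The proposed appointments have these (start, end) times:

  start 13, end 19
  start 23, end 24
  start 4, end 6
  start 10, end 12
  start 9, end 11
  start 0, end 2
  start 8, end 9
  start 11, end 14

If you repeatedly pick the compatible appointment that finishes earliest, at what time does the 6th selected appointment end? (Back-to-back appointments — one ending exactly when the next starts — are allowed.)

24

Order by finish time; keep every interval that doesn't clash with the previous kept one.
Sorted by end: (0,2)  (4,6)  (8,9)  (9,11)  (10,12)  (11,14)  (13,19)  (23,24)
take (0,2); take (4,6); take (8,9); take (9,11); skip (10,12); take (11,14); take (23,24).
Selected: (0,2) (4,6) (8,9) (9,11) (11,14) (23,24)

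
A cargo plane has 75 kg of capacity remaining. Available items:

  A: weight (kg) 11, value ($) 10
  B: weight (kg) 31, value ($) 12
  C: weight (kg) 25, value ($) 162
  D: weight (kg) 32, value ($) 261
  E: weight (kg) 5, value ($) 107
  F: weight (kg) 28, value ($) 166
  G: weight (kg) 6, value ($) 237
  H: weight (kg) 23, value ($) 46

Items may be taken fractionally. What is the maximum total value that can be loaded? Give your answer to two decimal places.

Ratios (sorted): G 39.50, E 21.40, D 8.16, C 6.48, F 5.93, H 2.00, A 0.91, B 0.39
take G (6 @ 237); take E (5 @ 107); take D (32 @ 261); take C (25 @ 162); take 7/28 of F → 41.50. Capacity used 75/75.
Total value = 808.50

808.50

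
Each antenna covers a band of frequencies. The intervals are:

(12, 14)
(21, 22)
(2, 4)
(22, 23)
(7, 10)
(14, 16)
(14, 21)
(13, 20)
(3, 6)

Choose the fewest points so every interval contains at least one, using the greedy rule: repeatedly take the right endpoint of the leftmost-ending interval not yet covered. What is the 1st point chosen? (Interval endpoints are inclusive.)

Sort by right endpoint; whenever an interval is uncovered, place a point at its right end.
Sorted: [2,4] [3,6] [7,10] [12,14] [14,16] [13,20] [14,21] [21,22] [22,23]
{[2,4],[3,6]} hit by 4; {[7,10]} hit by 10; {[12,14],[14,16],[13,20],[14,21]} hit by 14; {[21,22],[22,23]} hit by 22.
Points: 4, 10, 14, 22 (4 total).

4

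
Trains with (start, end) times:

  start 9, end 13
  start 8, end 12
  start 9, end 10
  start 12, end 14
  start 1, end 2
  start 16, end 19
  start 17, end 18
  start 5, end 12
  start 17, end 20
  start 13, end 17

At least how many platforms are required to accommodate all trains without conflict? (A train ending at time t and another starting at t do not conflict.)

Count concurrent intervals with a sweep; the peak is the room count.
starts: [1, 5, 8, 9, 9, 12, 13, 16, 17, 17]
ends:   [2, 10, 12, 12, 13, 14, 17, 18, 19, 20]
s1→1 e2→0 s5→1 s8→2 s9→3 s9→4  — peak 4.

4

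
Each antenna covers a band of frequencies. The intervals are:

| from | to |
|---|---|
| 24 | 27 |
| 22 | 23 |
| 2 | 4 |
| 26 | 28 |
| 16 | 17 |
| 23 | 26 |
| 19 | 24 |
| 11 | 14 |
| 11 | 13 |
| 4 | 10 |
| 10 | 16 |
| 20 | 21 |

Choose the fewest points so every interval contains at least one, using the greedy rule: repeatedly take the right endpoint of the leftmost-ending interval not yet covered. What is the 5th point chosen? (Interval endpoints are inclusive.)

23

Sorted: [2,4] [4,10] [11,13] [11,14] [10,16] [16,17] [20,21] [22,23] [19,24] [23,26] [24,27] [26,28]
{[2,4],[4,10]} hit by 4; {[11,13],[11,14],[10,16]} hit by 13; {[16,17]} hit by 17; {[20,21]} hit by 21; {[22,23],[19,24],[23,26]} hit by 23; {[24,27],[26,28]} hit by 27.
Points: 4, 13, 17, 21, 23, 27 (6 total).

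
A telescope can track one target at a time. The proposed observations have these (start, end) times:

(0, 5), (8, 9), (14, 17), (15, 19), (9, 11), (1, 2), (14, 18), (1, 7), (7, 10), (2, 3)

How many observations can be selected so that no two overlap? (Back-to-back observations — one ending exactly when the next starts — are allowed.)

Greedy by earliest finish: after sorting by end time, pick each interval compatible with the last pick.
By end time: (1,2), (2,3), (0,5), (1,7), (8,9), (7,10), (9,11), (14,17), (14,18), (15,19).
Pick (1,2); next start ≥ 2 → (2,3); next start ≥ 3 → (8,9); next start ≥ 9 → (9,11); next start ≥ 11 → (14,17).
Selected 5 observations.

5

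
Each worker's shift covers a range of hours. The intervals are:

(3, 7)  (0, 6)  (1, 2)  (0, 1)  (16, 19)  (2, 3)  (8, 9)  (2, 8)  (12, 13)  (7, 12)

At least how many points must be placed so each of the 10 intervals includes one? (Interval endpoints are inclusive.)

5

Process intervals by earliest right end; each time one isn't hit yet, stab at its right endpoint.
Sorted: [0,1] [1,2] [2,3] [0,6] [3,7] [2,8] [8,9] [7,12] [12,13] [16,19]
{[0,1],[1,2]} hit by 1; {[2,3],[0,6],[3,7],[2,8]} hit by 3; {[8,9],[7,12]} hit by 9; {[12,13]} hit by 13; {[16,19]} hit by 19.
Points: 1, 3, 9, 13, 19 (5 total).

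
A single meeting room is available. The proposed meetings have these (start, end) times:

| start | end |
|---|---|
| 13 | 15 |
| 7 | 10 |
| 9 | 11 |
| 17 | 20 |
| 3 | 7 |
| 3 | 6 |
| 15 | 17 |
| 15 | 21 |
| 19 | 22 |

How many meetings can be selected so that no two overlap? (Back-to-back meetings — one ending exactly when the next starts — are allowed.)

5

By end time: (3,6), (3,7), (7,10), (9,11), (13,15), (15,17), (17,20), (15,21), (19,22).
Pick (3,6); next start ≥ 6 → (7,10); next start ≥ 10 → (13,15); next start ≥ 15 → (15,17); next start ≥ 17 → (17,20).
Selected 5 meetings.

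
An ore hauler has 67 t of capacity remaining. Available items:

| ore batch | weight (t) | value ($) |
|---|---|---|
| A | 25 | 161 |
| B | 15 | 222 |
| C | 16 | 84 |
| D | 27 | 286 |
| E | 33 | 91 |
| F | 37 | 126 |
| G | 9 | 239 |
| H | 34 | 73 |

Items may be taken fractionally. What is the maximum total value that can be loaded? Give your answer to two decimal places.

850.04

Order: G (239/9=26.56) > B (222/15=14.80) > D (286/27=10.59) > A (161/25=6.44) > C (84/16=5.25) > F (126/37=3.41) > E (91/33=2.76) > H (73/34=2.15)
Fill: take G (9 @ 239) → take B (15 @ 222) → take D (27 @ 286) → take 16/25 of A → 103.04; 67/67 used.
Total value = 850.04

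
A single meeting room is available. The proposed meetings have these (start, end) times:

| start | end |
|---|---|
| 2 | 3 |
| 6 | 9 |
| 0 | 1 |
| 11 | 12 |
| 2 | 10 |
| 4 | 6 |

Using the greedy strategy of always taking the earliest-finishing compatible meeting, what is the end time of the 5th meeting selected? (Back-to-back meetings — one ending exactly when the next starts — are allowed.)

Sort by end time and greedily take each interval whose start is ≥ the last chosen end.
Sorted by end: (0,1)  (2,3)  (4,6)  (6,9)  (2,10)  (11,12)
take (0,1); take (2,3); take (4,6); take (6,9); take (11,12).
Selected: (0,1) (2,3) (4,6) (6,9) (11,12)

12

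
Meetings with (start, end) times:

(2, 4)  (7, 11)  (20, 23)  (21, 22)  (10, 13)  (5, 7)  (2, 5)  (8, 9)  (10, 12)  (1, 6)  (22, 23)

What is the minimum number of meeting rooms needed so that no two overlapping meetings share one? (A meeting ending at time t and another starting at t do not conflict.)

3

Count concurrent intervals with a sweep; the peak is the room count.
starts: [1, 2, 2, 5, 7, 8, 10, 10, 20, 21, 22]
ends:   [4, 5, 6, 7, 9, 11, 12, 13, 22, 23, 23]
s1→1 s2→2 s2→3  — peak 3.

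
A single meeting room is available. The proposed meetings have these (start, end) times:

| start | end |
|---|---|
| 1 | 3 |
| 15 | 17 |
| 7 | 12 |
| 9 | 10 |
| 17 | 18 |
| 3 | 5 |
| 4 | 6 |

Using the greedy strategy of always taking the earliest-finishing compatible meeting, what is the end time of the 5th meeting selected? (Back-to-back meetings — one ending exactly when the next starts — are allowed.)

18

Sorted by end: (1,3)  (3,5)  (4,6)  (9,10)  (7,12)  (15,17)  (17,18)
take (1,3); take (3,5); skip (4,6); take (9,10); take (15,17); take (17,18).
Selected: (1,3) (3,5) (9,10) (15,17) (17,18)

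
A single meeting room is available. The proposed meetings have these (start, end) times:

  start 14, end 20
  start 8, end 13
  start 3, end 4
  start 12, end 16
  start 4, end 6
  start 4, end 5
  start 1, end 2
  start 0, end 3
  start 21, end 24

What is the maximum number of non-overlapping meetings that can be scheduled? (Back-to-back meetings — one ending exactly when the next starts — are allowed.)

6

Greedy by earliest finish: after sorting by end time, pick each interval compatible with the last pick.
By end time: (1,2), (0,3), (3,4), (4,5), (4,6), (8,13), (12,16), (14,20), (21,24).
Pick (1,2); next start ≥ 2 → (3,4); next start ≥ 4 → (4,5); next start ≥ 5 → (8,13); next start ≥ 13 → (14,20); next start ≥ 20 → (21,24).
Selected 6 meetings.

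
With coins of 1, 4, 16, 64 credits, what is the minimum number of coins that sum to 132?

Greedy: take as many of the largest coin as possible, then repeat with the remainder.
132 = 2×64 + 1×4
Total coins = 2 + 1 = 3

3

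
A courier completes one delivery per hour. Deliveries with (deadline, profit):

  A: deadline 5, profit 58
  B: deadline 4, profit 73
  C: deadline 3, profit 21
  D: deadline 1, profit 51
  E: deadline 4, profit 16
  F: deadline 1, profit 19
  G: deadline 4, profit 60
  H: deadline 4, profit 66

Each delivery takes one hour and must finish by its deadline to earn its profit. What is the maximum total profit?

308

Take jobs in profit order; each goes to the latest open slot no later than its deadline.
By profit: B(d4,73), H(d4,66), G(d4,60), A(d5,58), D(d1,51), C(d3,21), F(d1,19), E(d4,16)
B→slot 4; H→slot 3; G→slot 2; A→slot 5; D→slot 1; C skipped; F skipped; E skipped.
Profit = 51 + 60 + 66 + 73 + 58 = 308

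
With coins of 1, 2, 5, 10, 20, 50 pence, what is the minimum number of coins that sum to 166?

6

Use the largest denomination that fits, subtract, and repeat.
166 = 3×50 + 1×10 + 1×5 + 1×1
Total coins = 3 + 1 + 1 + 1 = 6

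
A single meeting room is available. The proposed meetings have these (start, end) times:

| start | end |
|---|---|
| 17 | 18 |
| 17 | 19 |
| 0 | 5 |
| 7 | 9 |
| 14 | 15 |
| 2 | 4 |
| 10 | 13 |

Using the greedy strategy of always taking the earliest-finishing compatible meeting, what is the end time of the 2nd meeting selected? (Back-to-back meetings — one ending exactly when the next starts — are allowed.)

Sorted by end: (2,4)  (0,5)  (7,9)  (10,13)  (14,15)  (17,18)  (17,19)
take (2,4); take (7,9); take (10,13); take (14,15); take (17,18).
Selected: (2,4) (7,9) (10,13) (14,15) (17,18)

9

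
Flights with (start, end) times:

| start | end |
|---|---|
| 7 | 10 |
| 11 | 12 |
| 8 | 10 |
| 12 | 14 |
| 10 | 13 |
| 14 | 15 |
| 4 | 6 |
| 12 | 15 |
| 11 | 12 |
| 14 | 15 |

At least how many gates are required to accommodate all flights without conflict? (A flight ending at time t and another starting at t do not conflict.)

3

starts: [4, 7, 8, 10, 11, 11, 12, 12, 14, 14]
ends:   [6, 10, 10, 12, 12, 13, 14, 15, 15, 15]
s4→1 e6→0 s7→1 s8→2 e10→1 e10→0 s10→1 s11→2 s11→3  — peak 3.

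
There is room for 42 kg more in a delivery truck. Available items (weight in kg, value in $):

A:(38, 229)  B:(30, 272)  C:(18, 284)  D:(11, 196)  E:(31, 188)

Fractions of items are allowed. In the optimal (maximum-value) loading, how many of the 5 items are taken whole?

Sort by value per unit weight and fill in that order.
Ratios (sorted): D 17.82, C 15.78, B 9.07, E 6.06, A 6.03
take D (11 @ 196); take C (18 @ 284); take 13/30 of B → 117.87. Capacity used 42/42.
2 item(s) taken whole; one partial (take 13/30 of B).

2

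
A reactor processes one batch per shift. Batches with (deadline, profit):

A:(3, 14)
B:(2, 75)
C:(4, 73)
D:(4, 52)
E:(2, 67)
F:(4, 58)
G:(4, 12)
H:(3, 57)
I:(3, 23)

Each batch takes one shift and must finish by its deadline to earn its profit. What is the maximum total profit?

Sort by profit descending; place each in the latest free slot ≤ its deadline.
Profit order: B=75 C=73 E=67 F=58 H=57 D=52 I=23 A=14 G=12
Assign: B→slot 2, C→slot 4, E→slot 1, F→slot 3, H skipped, D skipped, I skipped, A skipped, G skipped.
Slots: [1:E] [2:B] [3:F] [4:C]
Profit = 67 + 75 + 58 + 73 = 273

273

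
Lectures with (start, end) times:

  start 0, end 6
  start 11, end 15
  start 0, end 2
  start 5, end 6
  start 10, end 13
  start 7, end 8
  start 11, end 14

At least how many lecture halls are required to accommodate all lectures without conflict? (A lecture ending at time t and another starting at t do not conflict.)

3

Count concurrent intervals with a sweep; the peak is the room count.
Events (time:±→running): 0:+→1 0:+→2 2:-→1 5:+→2 6:-→1 6:-→0 7:+→1 8:-→0 10:+→1 11:+→2 11:+→3 … peak 3.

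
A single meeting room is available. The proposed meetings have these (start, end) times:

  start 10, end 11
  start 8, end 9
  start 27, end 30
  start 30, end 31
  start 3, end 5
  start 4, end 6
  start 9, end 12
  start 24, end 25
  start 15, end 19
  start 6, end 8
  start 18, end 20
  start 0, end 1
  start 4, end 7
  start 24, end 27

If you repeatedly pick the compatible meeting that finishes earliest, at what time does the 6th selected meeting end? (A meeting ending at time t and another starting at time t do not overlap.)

Greedy by earliest finish: after sorting by end time, pick each interval compatible with the last pick.
Sorted by end: (0,1)  (3,5)  (4,6)  (4,7)  (6,8)  (8,9)  (10,11)  (9,12)  (15,19)  (18,20)  (24,25)  (24,27)  (27,30)  (30,31)
take (0,1); take (3,5); take (6,8); take (8,9); take (10,11); skip (9,12); take (15,19); take (24,25); take (27,30); take (30,31).
Selected: (0,1) (3,5) (6,8) (8,9) (10,11) (15,19) (24,25) (27,30) (30,31)

19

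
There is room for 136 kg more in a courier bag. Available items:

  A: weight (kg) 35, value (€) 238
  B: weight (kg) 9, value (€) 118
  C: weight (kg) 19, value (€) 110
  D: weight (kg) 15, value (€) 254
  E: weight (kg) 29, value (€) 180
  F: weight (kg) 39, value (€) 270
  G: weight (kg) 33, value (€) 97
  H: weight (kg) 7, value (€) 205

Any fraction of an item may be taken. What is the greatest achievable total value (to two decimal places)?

Ratios (sorted): H 29.29, D 16.93, B 13.11, F 6.92, A 6.80, E 6.21, C 5.79, G 2.94
take H (7 @ 205); take D (15 @ 254); take B (9 @ 118); take F (39 @ 270); take A (35 @ 238); take E (29 @ 180); take 2/19 of C → 11.58. Capacity used 136/136.
Total value = 1276.58

1276.58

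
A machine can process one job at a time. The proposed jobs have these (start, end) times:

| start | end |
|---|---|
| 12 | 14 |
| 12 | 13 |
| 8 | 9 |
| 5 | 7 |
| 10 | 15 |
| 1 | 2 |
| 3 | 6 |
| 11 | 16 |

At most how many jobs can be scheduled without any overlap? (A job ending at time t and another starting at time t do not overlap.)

4

Sort by end time and greedily take each interval whose start is ≥ the last chosen end.
Sorted by end: (1,2)  (3,6)  (5,7)  (8,9)  (12,13)  (12,14)  (10,15)  (11,16)
take (1,2); take (3,6); take (8,9); take (12,13); skip (10,15).
Selected 4 jobs.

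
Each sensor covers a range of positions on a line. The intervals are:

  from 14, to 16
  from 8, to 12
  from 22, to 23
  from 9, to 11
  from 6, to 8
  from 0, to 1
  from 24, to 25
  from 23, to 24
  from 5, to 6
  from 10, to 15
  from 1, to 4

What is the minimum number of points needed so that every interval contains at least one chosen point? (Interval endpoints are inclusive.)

Sorted: [0,1] [1,4] [5,6] [6,8] [9,11] [8,12] [10,15] [14,16] [22,23] [23,24] [24,25]
{[0,1],[1,4]} hit by 1; {[5,6],[6,8]} hit by 6; {[9,11],[8,12],[10,15]} hit by 11; {[14,16]} hit by 16; {[22,23],[23,24]} hit by 23; {[24,25]} hit by 25.
Points: 1, 6, 11, 16, 23, 25 (6 total).

6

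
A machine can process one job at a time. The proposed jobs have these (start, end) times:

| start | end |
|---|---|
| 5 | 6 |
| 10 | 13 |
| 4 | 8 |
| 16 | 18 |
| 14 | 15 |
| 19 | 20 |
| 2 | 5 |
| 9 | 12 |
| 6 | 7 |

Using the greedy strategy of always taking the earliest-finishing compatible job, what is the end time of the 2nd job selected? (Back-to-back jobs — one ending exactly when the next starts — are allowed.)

6

By end time: (2,5), (5,6), (6,7), (4,8), (9,12), (10,13), (14,15), (16,18), (19,20).
Pick (2,5); next start ≥ 5 → (5,6); next start ≥ 6 → (6,7); next start ≥ 7 → (9,12); next start ≥ 12 → (14,15); next start ≥ 15 → (16,18); next start ≥ 18 → (19,20).
Selected: (2,5) (5,6) (6,7) (9,12) (14,15) (16,18) (19,20)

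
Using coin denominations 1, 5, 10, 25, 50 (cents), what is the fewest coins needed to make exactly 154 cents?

154 = 3×50 + 4×1
Total coins = 3 + 4 = 7

7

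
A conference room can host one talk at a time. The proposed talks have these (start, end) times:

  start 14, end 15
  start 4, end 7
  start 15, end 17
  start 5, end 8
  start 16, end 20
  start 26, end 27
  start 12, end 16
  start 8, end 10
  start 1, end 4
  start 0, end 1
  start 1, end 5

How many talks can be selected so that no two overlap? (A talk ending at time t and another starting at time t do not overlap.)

Greedy by earliest finish: after sorting by end time, pick each interval compatible with the last pick.
Sorted by end: (0,1)  (1,4)  (1,5)  (4,7)  (5,8)  (8,10)  (14,15)  (12,16)  (15,17)  (16,20)  (26,27)
take (0,1); take (1,4); take (4,7); take (8,10); take (14,15); skip (12,16); take (15,17); take (26,27).
Selected 7 talks.

7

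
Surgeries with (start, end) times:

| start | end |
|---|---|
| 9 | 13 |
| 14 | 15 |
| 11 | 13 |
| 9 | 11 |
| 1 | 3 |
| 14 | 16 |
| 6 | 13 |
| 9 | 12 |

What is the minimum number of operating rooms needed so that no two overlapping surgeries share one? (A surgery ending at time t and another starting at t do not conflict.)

Count concurrent intervals with a sweep; the peak is the room count.
Events (time:±→running): 1:+→1 3:-→0 6:+→1 9:+→2 9:+→3 9:+→4 … peak 4.

4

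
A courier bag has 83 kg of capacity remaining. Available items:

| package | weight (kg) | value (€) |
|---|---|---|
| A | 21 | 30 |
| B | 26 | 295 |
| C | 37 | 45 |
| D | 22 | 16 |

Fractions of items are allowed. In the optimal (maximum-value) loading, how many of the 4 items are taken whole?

2

Greedy by value/weight ratio, highest first.
Order: B (295/26=11.35) > A (30/21=1.43) > C (45/37=1.22) > D (16/22=0.73)
Fill: take B (26 @ 295) → take A (21 @ 30) → take 36/37 of C → 43.78; 83/83 used.
2 item(s) taken whole; one partial (take 36/37 of C).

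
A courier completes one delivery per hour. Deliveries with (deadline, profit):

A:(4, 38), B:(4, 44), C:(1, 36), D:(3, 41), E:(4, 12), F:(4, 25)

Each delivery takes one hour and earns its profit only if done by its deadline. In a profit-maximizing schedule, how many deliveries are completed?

4

Sort by profit descending; place each in the latest free slot ≤ its deadline.
By profit: B(d4,44), D(d3,41), A(d4,38), C(d1,36), F(d4,25), E(d4,12)
B→slot 4; D→slot 3; A→slot 2; C→slot 1; F skipped; E skipped.
4 of 6 scheduled.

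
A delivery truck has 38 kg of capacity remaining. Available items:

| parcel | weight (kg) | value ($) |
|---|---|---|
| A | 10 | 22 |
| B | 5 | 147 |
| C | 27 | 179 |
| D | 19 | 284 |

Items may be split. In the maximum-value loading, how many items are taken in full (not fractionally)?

Sort by value per unit weight and fill in that order.
Ratios (sorted): B 29.40, D 14.95, C 6.63, A 2.20
take B (5 @ 147); take D (19 @ 284); take 14/27 of C → 92.81. Capacity used 38/38.
2 item(s) taken whole; one partial (take 14/27 of C).

2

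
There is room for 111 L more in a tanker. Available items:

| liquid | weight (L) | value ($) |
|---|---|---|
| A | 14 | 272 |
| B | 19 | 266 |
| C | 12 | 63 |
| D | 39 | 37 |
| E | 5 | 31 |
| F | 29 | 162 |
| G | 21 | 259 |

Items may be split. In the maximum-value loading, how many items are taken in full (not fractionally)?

6

Sort by value per unit weight and fill in that order.
Ratios (sorted): A 19.43, B 14.00, G 12.33, E 6.20, F 5.59, C 5.25, D 0.95
take A (14 @ 272); take B (19 @ 266); take G (21 @ 259); take E (5 @ 31); take F (29 @ 162); take C (12 @ 63); take 11/39 of D → 10.44. Capacity used 111/111.
6 item(s) taken whole; one partial (take 11/39 of D).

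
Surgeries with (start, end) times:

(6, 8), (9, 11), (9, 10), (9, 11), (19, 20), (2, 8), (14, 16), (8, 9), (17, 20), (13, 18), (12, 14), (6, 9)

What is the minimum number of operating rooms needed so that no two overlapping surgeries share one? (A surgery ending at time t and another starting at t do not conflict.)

3

Count concurrent intervals with a sweep; the peak is the room count.
Events (time:±→running): 2:+→1 6:+→2 6:+→3 … peak 3.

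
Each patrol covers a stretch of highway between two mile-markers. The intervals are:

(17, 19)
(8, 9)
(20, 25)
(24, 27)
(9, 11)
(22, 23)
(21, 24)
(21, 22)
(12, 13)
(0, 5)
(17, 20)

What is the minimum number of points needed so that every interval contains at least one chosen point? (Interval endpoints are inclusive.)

6

Sort by right endpoint; whenever an interval is uncovered, place a point at its right end.
Sorted: [0,5] [8,9] [9,11] [12,13] [17,19] [17,20] [21,22] [22,23] [21,24] [20,25] [24,27]
{[0,5]} hit by 5; {[8,9],[9,11]} hit by 9; {[12,13]} hit by 13; {[17,19],[17,20]} hit by 19; {[21,22],[22,23],[21,24],[20,25]} hit by 22; {[24,27]} hit by 27.
Points: 5, 9, 13, 19, 22, 27 (6 total).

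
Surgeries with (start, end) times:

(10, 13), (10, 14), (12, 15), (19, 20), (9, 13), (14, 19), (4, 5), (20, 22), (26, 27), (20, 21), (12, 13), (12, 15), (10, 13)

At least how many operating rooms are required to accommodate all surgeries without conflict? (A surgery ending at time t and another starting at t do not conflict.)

Events (time:±→running): 4:+→1 5:-→0 9:+→1 10:+→2 10:+→3 10:+→4 12:+→5 12:+→6 12:+→7 … peak 7.

7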